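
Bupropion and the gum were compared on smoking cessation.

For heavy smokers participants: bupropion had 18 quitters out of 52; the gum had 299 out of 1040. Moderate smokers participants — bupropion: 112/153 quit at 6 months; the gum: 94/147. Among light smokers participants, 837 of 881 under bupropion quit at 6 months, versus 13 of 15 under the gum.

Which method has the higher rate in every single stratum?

Heavy smokers: bupropion 18/52 = 34.6%, the gum 299/1040 = 28.8% → bupropion
Moderate smokers: bupropion 112/153 = 73.2%, the gum 94/147 = 63.9% → bupropion
Light smokers: bupropion 837/881 = 95.0%, the gum 13/15 = 86.7% → bupropion
Bupropion has the higher rate in all 3 groups.

bupropion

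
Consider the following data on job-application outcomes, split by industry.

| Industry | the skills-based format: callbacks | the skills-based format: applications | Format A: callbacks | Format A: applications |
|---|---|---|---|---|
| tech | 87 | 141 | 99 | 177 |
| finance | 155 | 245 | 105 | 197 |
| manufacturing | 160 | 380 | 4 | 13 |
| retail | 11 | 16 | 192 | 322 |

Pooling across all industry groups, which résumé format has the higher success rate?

Tech: the skills-based format 87/141 = 61.7%, Format A 99/177 = 55.9% → the skills-based format
Finance: the skills-based format 155/245 = 63.3%, Format A 105/197 = 53.3% → the skills-based format
Manufacturing: the skills-based format 160/380 = 42.1%, Format A 4/13 = 30.8% → the skills-based format
Retail: the skills-based format 11/16 = 68.8%, Format A 192/322 = 59.6% → the skills-based format
Overall: the skills-based format 413/782 = 52.8%, Format A 400/709 = 56.4% → Format A
(The skills-based format wins every industry group but Format A wins overall — the skills-based format's applications skew toward the low-rate manufacturing group.)

Format A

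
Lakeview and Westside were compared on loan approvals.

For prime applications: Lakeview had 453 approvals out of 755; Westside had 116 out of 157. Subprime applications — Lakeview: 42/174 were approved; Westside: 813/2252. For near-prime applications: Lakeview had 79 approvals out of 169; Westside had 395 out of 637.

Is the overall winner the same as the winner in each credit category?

Prime: Lakeview 453/755 = 60.0%, Westside 116/157 = 73.9% → Westside
Subprime: Lakeview 42/174 = 24.1%, Westside 813/2252 = 36.1% → Westside
Near-prime: Lakeview 79/169 = 46.7%, Westside 395/637 = 62.0% → Westside
Overall: Lakeview 574/1098 = 52.3%, Westside 1324/3046 = 43.5% → Lakeview
Westside wins each credit group but Lakeview wins overall — the comparison reverses. Westside's applications skew toward subprime, which has a lower base rate.

No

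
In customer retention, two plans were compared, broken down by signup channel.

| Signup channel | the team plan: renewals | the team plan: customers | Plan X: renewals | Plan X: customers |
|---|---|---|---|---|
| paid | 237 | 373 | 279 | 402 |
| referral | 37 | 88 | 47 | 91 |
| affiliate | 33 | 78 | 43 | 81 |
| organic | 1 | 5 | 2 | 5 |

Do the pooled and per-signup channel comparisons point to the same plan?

Yes

Paid: the team plan 237/373 = 63.5%, Plan X 279/402 = 69.4% → Plan X
Referral: the team plan 37/88 = 42.0%, Plan X 47/91 = 51.6% → Plan X
Affiliate: the team plan 33/78 = 42.3%, Plan X 43/81 = 53.1% → Plan X
Organic: the team plan 1/5 = 20.0%, Plan X 2/5 = 40.0% → Plan X
Overall: the team plan 308/544 = 56.6%, Plan X 371/579 = 64.1% → Plan X
Plan X wins overall and in every signup group — no reversal.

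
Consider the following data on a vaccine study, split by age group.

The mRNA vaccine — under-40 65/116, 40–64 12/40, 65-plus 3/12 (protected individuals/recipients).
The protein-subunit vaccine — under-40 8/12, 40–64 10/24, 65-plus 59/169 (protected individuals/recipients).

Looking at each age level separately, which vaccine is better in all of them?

the protein-subunit vaccine

Under-40: the mRNA vaccine 65/116 = 56.0%, the protein-subunit vaccine 8/12 = 66.7% → the protein-subunit vaccine
40–64: the mRNA vaccine 12/40 = 30.0%, the protein-subunit vaccine 10/24 = 41.7% → the protein-subunit vaccine
65-plus: the mRNA vaccine 3/12 = 25.0%, the protein-subunit vaccine 59/169 = 34.9% → the protein-subunit vaccine
The protein-subunit vaccine has the higher rate in all 3 groups.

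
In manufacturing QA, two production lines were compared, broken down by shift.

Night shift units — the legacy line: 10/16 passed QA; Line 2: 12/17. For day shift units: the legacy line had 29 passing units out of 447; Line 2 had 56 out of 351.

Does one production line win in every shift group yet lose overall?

Night shift: the legacy line 10/16 = 62.5%, Line 2 12/17 = 70.6% → Line 2
Day shift: the legacy line 29/447 = 6.5%, Line 2 56/351 = 16.0% → Line 2
Overall: the legacy line 39/463 = 8.4%, Line 2 68/368 = 18.5% → Line 2
Line 2 wins overall and in every shift group — no reversal.

No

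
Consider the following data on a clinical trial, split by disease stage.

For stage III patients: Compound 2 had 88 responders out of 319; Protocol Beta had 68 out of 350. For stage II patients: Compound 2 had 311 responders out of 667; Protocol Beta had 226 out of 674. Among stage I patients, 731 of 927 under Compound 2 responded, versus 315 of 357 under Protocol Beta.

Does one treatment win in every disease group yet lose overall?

Stage III: Compound 2 88/319 = 27.6%, Protocol Beta 68/350 = 19.4% → Compound 2
Stage II: Compound 2 311/667 = 46.6%, Protocol Beta 226/674 = 33.5% → Compound 2
Stage I: Compound 2 731/927 = 78.9%, Protocol Beta 315/357 = 88.2% → Protocol Beta
Overall: Compound 2 1130/1913 = 59.1%, Protocol Beta 609/1381 = 44.1% → Compound 2
Neither sweeps: Compound 2 wins 2 of 3 groups, Protocol Beta wins 1. Compound 2 wins overall but not every group — no Simpson reversal.

No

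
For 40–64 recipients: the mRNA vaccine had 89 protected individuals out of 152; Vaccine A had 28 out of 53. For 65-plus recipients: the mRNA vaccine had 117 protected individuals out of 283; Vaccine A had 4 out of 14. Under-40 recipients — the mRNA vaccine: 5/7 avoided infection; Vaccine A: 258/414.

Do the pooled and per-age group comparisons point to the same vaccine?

40–64: the mRNA vaccine 89/152 = 58.6%, Vaccine A 28/53 = 52.8% → the mRNA vaccine
65-plus: the mRNA vaccine 117/283 = 41.3%, Vaccine A 4/14 = 28.6% → the mRNA vaccine
Under-40: the mRNA vaccine 5/7 = 71.4%, Vaccine A 258/414 = 62.3% → the mRNA vaccine
Overall: the mRNA vaccine 211/442 = 47.7%, Vaccine A 290/481 = 60.3% → Vaccine A
The mRNA vaccine wins each age group but Vaccine A wins overall — the comparison reverses. The mRNA vaccine's recipients skew toward 65-plus, which has a lower base rate.

No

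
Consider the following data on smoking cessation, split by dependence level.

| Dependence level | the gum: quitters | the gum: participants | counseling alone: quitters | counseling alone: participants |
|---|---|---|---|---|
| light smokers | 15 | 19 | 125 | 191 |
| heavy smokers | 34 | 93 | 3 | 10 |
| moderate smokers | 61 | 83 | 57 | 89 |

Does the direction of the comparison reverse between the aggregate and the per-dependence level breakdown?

Light smokers: the gum 15/19 = 78.9%, counseling alone 125/191 = 65.4% → the gum
Heavy smokers: the gum 34/93 = 36.6%, counseling alone 3/10 = 30.0% → the gum
Moderate smokers: the gum 61/83 = 73.5%, counseling alone 57/89 = 64.0% → the gum
Overall: the gum 110/195 = 56.4%, counseling alone 185/290 = 63.8% → counseling alone
The gum wins each dependence group but counseling alone wins overall — the comparison reverses. The gum's participants skew toward heavy smokers, which has a lower base rate.

Yes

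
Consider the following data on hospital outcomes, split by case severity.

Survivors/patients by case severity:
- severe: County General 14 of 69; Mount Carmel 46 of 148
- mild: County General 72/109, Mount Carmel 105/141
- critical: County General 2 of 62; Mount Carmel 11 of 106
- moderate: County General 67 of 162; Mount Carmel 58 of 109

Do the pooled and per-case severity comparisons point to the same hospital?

Severe: County General 14/69 = 20.3%, Mount Carmel 46/148 = 31.1% → Mount Carmel
Mild: County General 72/109 = 66.1%, Mount Carmel 105/141 = 74.5% → Mount Carmel
Critical: County General 2/62 = 3.2%, Mount Carmel 11/106 = 10.4% → Mount Carmel
Moderate: County General 67/162 = 41.4%, Mount Carmel 58/109 = 53.2% → Mount Carmel
Overall: County General 155/402 = 38.6%, Mount Carmel 220/504 = 43.7% → Mount Carmel
Mount Carmel wins overall and in every case group — no reversal.

Yes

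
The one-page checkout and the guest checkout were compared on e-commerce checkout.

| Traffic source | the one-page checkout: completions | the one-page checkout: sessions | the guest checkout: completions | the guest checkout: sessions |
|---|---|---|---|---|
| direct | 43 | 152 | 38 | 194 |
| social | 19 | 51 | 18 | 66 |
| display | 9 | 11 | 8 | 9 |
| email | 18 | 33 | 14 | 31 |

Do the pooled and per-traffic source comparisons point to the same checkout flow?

No

Direct: the one-page checkout 43/152 = 28.3%, the guest checkout 38/194 = 19.6% → the one-page checkout
Social: the one-page checkout 19/51 = 37.3%, the guest checkout 18/66 = 27.3% → the one-page checkout
Display: the one-page checkout 9/11 = 81.8%, the guest checkout 8/9 = 88.9% → the guest checkout
Email: the one-page checkout 18/33 = 54.5%, the guest checkout 14/31 = 45.2% → the one-page checkout
Overall: the one-page checkout 89/247 = 36.0%, the guest checkout 78/300 = 26.0% → the one-page checkout
Neither sweeps: the one-page checkout wins 3 of 4 groups, the guest checkout wins 1. The one-page checkout wins overall but not every group — no Simpson reversal.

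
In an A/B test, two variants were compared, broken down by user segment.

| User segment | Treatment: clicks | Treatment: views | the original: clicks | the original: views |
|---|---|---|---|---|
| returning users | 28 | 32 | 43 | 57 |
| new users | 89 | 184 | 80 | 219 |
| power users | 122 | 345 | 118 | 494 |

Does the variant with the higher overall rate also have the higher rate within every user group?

Returning users: Treatment 28/32 = 87.5%, the original 43/57 = 75.4% → Treatment
New users: Treatment 89/184 = 48.4%, the original 80/219 = 36.5% → Treatment
Power users: Treatment 122/345 = 35.4%, the original 118/494 = 23.9% → Treatment
Overall: Treatment 239/561 = 42.6%, the original 241/770 = 31.3% → Treatment
Treatment wins overall and in every user group — no reversal.

Yes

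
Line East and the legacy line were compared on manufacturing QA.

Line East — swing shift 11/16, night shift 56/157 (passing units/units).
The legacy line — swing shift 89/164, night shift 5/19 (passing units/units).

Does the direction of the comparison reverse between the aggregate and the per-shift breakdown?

Swing shift: Line East 11/16 = 68.8%, the legacy line 89/164 = 54.3% → Line East
Night shift: Line East 56/157 = 35.7%, the legacy line 5/19 = 26.3% → Line East
Overall: Line East 67/173 = 38.7%, the legacy line 94/183 = 51.4% → the legacy line
Line East wins each shift group but the legacy line wins overall — the comparison reverses. Line East's units skew toward night shift, which has a lower base rate.

Yes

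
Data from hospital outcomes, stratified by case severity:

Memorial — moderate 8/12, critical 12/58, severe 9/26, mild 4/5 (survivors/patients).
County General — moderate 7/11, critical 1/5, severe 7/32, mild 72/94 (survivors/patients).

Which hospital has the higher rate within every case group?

Moderate: Memorial 8/12 = 66.7%, County General 7/11 = 63.6% → Memorial
Critical: Memorial 12/58 = 20.7%, County General 1/5 = 20.0% → Memorial
Severe: Memorial 9/26 = 34.6%, County General 7/32 = 21.9% → Memorial
Mild: Memorial 4/5 = 80.0%, County General 72/94 = 76.6% → Memorial
Memorial has the higher rate in all 4 groups.

Memorial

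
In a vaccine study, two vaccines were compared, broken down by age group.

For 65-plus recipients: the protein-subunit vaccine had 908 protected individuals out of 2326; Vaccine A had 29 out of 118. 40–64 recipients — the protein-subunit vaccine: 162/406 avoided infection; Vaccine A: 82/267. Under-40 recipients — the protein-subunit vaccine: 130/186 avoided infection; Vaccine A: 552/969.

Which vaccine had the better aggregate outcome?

65-plus: the protein-subunit vaccine 908/2326 = 39.0%, Vaccine A 29/118 = 24.6% → the protein-subunit vaccine
40–64: the protein-subunit vaccine 162/406 = 39.9%, Vaccine A 82/267 = 30.7% → the protein-subunit vaccine
Under-40: the protein-subunit vaccine 130/186 = 69.9%, Vaccine A 552/969 = 57.0% → the protein-subunit vaccine
Overall: the protein-subunit vaccine 1200/2918 = 41.1%, Vaccine A 663/1354 = 49.0% → Vaccine A
(The protein-subunit vaccine wins every age group but Vaccine A wins overall — the protein-subunit vaccine's recipients skew toward the low-rate 65-plus group.)

Vaccine A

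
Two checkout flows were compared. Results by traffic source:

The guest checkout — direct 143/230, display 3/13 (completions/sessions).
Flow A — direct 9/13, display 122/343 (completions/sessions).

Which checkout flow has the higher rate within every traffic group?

Flow A

Direct: the guest checkout 143/230 = 62.2%, Flow A 9/13 = 69.2% → Flow A
Display: the guest checkout 3/13 = 23.1%, Flow A 122/343 = 35.6% → Flow A
Flow A has the higher rate in both groups.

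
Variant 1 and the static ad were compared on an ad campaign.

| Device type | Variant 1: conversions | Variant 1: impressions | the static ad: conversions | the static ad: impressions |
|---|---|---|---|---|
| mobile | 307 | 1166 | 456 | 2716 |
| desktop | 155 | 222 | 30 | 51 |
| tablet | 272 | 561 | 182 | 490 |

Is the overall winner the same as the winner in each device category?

Yes

Mobile: Variant 1 307/1166 = 26.3%, the static ad 456/2716 = 16.8% → Variant 1
Desktop: Variant 1 155/222 = 69.8%, the static ad 30/51 = 58.8% → Variant 1
Tablet: Variant 1 272/561 = 48.5%, the static ad 182/490 = 37.1% → Variant 1
Overall: Variant 1 734/1949 = 37.7%, the static ad 668/3257 = 20.5% → Variant 1
Variant 1 wins overall and in every device group — no reversal.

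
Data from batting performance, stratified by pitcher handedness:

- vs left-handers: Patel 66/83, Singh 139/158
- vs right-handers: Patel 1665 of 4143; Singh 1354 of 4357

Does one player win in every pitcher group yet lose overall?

Vs left-handers: Patel 66/83 = 79.5%, Singh 139/158 = 88.0% → Singh
Vs right-handers: Patel 1665/4143 = 40.2%, Singh 1354/4357 = 31.1% → Patel
Overall: Patel 1731/4226 = 41.0%, Singh 1493/4515 = 33.1% → Patel
Neither sweeps: Patel wins 1 of 2 groups, Singh wins 1. Patel wins overall but not every group — no Simpson reversal.

No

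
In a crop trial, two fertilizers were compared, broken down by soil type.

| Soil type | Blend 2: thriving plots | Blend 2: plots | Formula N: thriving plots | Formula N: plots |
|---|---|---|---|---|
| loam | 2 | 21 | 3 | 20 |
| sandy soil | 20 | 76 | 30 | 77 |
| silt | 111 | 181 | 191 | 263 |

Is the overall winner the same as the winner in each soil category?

Loam: Blend 2 2/21 = 9.5%, Formula N 3/20 = 15.0% → Formula N
Sandy soil: Blend 2 20/76 = 26.3%, Formula N 30/77 = 39.0% → Formula N
Silt: Blend 2 111/181 = 61.3%, Formula N 191/263 = 72.6% → Formula N
Overall: Blend 2 133/278 = 47.8%, Formula N 224/360 = 62.2% → Formula N
Formula N wins overall and in every soil group — no reversal.

Yes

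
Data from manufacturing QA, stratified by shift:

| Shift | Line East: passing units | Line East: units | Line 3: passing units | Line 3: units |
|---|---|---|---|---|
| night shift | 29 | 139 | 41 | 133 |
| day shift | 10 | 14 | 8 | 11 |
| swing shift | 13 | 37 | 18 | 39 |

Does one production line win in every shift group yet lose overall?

No

Night shift: Line East 29/139 = 20.9%, Line 3 41/133 = 30.8% → Line 3
Day shift: Line East 10/14 = 71.4%, Line 3 8/11 = 72.7% → Line 3
Swing shift: Line East 13/37 = 35.1%, Line 3 18/39 = 46.2% → Line 3
Overall: Line East 52/190 = 27.4%, Line 3 67/183 = 36.6% → Line 3
Line 3 wins overall and in every shift group — no reversal.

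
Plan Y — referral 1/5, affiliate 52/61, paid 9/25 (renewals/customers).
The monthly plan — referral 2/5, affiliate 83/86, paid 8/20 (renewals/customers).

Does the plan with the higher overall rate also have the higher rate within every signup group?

Yes

Referral: Plan Y 1/5 = 20.0%, the monthly plan 2/5 = 40.0% → the monthly plan
Affiliate: Plan Y 52/61 = 85.2%, the monthly plan 83/86 = 96.5% → the monthly plan
Paid: Plan Y 9/25 = 36.0%, the monthly plan 8/20 = 40.0% → the monthly plan
Overall: Plan Y 62/91 = 68.1%, the monthly plan 93/111 = 83.8% → the monthly plan
The monthly plan wins overall and in every signup group — no reversal.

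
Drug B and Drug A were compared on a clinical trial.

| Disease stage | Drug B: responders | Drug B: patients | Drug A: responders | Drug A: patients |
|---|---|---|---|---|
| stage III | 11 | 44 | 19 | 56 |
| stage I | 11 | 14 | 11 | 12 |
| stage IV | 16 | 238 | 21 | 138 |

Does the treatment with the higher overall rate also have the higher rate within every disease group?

Yes

Stage III: Drug B 11/44 = 25.0%, Drug A 19/56 = 33.9% → Drug A
Stage I: Drug B 11/14 = 78.6%, Drug A 11/12 = 91.7% → Drug A
Stage IV: Drug B 16/238 = 6.7%, Drug A 21/138 = 15.2% → Drug A
Overall: Drug B 38/296 = 12.8%, Drug A 51/206 = 24.8% → Drug A
Drug A wins overall and in every disease group — no reversal.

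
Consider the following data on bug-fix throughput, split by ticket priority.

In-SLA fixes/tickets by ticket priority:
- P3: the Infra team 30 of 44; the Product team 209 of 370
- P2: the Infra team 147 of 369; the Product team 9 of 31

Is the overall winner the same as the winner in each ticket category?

P3: the Infra team 30/44 = 68.2%, the Product team 209/370 = 56.5% → the Infra team
P2: the Infra team 147/369 = 39.8%, the Product team 9/31 = 29.0% → the Infra team
Overall: the Infra team 177/413 = 42.9%, the Product team 218/401 = 54.4% → the Product team
The Infra team wins each ticket group but the Product team wins overall — the comparison reverses. The Infra team's tickets skew toward P2, which has a lower base rate.

No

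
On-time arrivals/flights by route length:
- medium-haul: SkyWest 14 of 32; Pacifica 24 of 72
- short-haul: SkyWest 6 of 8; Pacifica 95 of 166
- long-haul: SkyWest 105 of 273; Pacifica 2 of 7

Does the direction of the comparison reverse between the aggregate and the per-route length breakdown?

Medium-haul: SkyWest 14/32 = 43.8%, Pacifica 24/72 = 33.3% → SkyWest
Short-haul: SkyWest 6/8 = 75.0%, Pacifica 95/166 = 57.2% → SkyWest
Long-haul: SkyWest 105/273 = 38.5%, Pacifica 2/7 = 28.6% → SkyWest
Overall: SkyWest 125/313 = 39.9%, Pacifica 121/245 = 49.4% → Pacifica
SkyWest wins each route group but Pacifica wins overall — the comparison reverses. SkyWest's flights skew toward long-haul, which has a lower base rate.

Yes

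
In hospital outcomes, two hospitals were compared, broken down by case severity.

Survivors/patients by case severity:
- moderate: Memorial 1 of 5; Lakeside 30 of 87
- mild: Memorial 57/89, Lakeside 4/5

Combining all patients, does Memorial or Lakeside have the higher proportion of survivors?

Memorial

Moderate: Memorial 1/5 = 20.0%, Lakeside 30/87 = 34.5% → Lakeside
Mild: Memorial 57/89 = 64.0%, Lakeside 4/5 = 80.0% → Lakeside
Overall: Memorial 58/94 = 61.7%, Lakeside 34/92 = 37.0% → Memorial
(Lakeside wins every case group but Memorial wins overall — Lakeside's patients skew toward the low-rate moderate group.)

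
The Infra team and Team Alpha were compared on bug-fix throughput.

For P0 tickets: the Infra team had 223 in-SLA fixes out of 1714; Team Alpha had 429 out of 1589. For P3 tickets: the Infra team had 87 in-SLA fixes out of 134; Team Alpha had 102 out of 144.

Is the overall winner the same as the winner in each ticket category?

P0: the Infra team 223/1714 = 13.0%, Team Alpha 429/1589 = 27.0% → Team Alpha
P3: the Infra team 87/134 = 64.9%, Team Alpha 102/144 = 70.8% → Team Alpha
Overall: the Infra team 310/1848 = 16.8%, Team Alpha 531/1733 = 30.6% → Team Alpha
Team Alpha wins overall and in every ticket group — no reversal.

Yes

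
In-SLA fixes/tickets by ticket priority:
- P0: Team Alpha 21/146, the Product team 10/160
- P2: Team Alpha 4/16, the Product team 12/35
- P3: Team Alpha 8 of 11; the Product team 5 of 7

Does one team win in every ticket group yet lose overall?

No

P0: Team Alpha 21/146 = 14.4%, the Product team 10/160 = 6.2% → Team Alpha
P2: Team Alpha 4/16 = 25.0%, the Product team 12/35 = 34.3% → the Product team
P3: Team Alpha 8/11 = 72.7%, the Product team 5/7 = 71.4% → Team Alpha
Overall: Team Alpha 33/173 = 19.1%, the Product team 27/202 = 13.4% → Team Alpha
Neither sweeps: Team Alpha wins 2 of 3 groups, the Product team wins 1. Team Alpha wins overall but not every group — no Simpson reversal.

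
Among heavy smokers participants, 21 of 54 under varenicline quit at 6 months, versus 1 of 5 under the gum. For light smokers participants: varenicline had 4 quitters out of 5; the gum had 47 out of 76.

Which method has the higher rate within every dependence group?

varenicline

Heavy smokers: varenicline 21/54 = 38.9%, the gum 1/5 = 20.0% → varenicline
Light smokers: varenicline 4/5 = 80.0%, the gum 47/76 = 61.8% → varenicline
Varenicline has the higher rate in both groups.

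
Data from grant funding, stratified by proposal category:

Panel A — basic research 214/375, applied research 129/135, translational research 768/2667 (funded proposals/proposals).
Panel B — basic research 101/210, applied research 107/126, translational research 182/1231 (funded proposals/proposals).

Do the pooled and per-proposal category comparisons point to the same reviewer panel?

Yes

Basic research: Panel A 214/375 = 57.1%, Panel B 101/210 = 48.1% → Panel A
Applied research: Panel A 129/135 = 95.6%, Panel B 107/126 = 84.9% → Panel A
Translational research: Panel A 768/2667 = 28.8%, Panel B 182/1231 = 14.8% → Panel A
Overall: Panel A 1111/3177 = 35.0%, Panel B 390/1567 = 24.9% → Panel A
Panel A wins overall and in every proposal group — no reversal.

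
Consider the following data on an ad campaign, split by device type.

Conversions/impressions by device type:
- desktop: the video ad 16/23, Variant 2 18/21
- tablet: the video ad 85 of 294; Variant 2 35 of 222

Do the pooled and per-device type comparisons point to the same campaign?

No

Desktop: the video ad 16/23 = 69.6%, Variant 2 18/21 = 85.7% → Variant 2
Tablet: the video ad 85/294 = 28.9%, Variant 2 35/222 = 15.8% → the video ad
Overall: the video ad 101/317 = 31.9%, Variant 2 53/243 = 21.8% → the video ad
Neither sweeps: the video ad wins 1 of 2 groups, Variant 2 wins 1. The video ad wins overall but not every group — no Simpson reversal.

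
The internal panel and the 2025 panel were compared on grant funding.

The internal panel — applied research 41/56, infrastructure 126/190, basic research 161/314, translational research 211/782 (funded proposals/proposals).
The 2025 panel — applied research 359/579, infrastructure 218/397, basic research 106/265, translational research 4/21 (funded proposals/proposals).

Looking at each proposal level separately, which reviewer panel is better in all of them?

the internal panel

Applied research: the internal panel 41/56 = 73.2%, the 2025 panel 359/579 = 62.0% → the internal panel
Infrastructure: the internal panel 126/190 = 66.3%, the 2025 panel 218/397 = 54.9% → the internal panel
Basic research: the internal panel 161/314 = 51.3%, the 2025 panel 106/265 = 40.0% → the internal panel
Translational research: the internal panel 211/782 = 27.0%, the 2025 panel 4/21 = 19.0% → the internal panel
The internal panel has the higher rate in all 4 groups.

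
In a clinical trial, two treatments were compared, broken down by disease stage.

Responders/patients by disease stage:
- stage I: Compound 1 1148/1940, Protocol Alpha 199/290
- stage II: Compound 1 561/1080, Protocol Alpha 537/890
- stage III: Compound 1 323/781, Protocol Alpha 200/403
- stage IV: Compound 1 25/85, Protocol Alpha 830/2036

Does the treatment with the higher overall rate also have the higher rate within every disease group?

Stage I: Compound 1 1148/1940 = 59.2%, Protocol Alpha 199/290 = 68.6% → Protocol Alpha
Stage II: Compound 1 561/1080 = 51.9%, Protocol Alpha 537/890 = 60.3% → Protocol Alpha
Stage III: Compound 1 323/781 = 41.4%, Protocol Alpha 200/403 = 49.6% → Protocol Alpha
Stage IV: Compound 1 25/85 = 29.4%, Protocol Alpha 830/2036 = 40.8% → Protocol Alpha
Overall: Compound 1 2057/3886 = 52.9%, Protocol Alpha 1766/3619 = 48.8% → Compound 1
Protocol Alpha wins each disease group but Compound 1 wins overall — the comparison reverses. Protocol Alpha's patients skew toward stage IV, which has a lower base rate.

No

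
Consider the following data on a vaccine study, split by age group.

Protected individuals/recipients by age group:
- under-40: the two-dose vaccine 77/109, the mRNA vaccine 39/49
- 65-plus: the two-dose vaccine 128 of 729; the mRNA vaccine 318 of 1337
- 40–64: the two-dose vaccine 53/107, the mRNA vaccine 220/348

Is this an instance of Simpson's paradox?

No

Under-40: the two-dose vaccine 77/109 = 70.6%, the mRNA vaccine 39/49 = 79.6% → the mRNA vaccine
65-plus: the two-dose vaccine 128/729 = 17.6%, the mRNA vaccine 318/1337 = 23.8% → the mRNA vaccine
40–64: the two-dose vaccine 53/107 = 49.5%, the mRNA vaccine 220/348 = 63.2% → the mRNA vaccine
Overall: the two-dose vaccine 258/945 = 27.3%, the mRNA vaccine 577/1734 = 33.3% → the mRNA vaccine
The mRNA vaccine wins overall and in every age group — no reversal.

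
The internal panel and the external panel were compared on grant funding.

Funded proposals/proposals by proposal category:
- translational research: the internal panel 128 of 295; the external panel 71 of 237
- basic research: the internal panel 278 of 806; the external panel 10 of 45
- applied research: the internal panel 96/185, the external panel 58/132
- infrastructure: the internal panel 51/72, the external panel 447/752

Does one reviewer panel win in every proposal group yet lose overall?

Translational research: the internal panel 128/295 = 43.4%, the external panel 71/237 = 30.0% → the internal panel
Basic research: the internal panel 278/806 = 34.5%, the external panel 10/45 = 22.2% → the internal panel
Applied research: the internal panel 96/185 = 51.9%, the external panel 58/132 = 43.9% → the internal panel
Infrastructure: the internal panel 51/72 = 70.8%, the external panel 447/752 = 59.4% → the internal panel
Overall: the internal panel 553/1358 = 40.7%, the external panel 586/1166 = 50.3% → the external panel
The internal panel wins each proposal group but the external panel wins overall — the comparison reverses. The internal panel's proposals skew toward basic research, which has a lower base rate.

Yes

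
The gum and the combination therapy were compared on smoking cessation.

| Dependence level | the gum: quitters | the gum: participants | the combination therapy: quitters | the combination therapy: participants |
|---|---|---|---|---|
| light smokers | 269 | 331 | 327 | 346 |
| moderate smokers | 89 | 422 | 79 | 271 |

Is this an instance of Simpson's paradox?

No

Light smokers: the gum 269/331 = 81.3%, the combination therapy 327/346 = 94.5% → the combination therapy
Moderate smokers: the gum 89/422 = 21.1%, the combination therapy 79/271 = 29.2% → the combination therapy
Overall: the gum 358/753 = 47.5%, the combination therapy 406/617 = 65.8% → the combination therapy
The combination therapy wins overall and in every dependence group — no reversal.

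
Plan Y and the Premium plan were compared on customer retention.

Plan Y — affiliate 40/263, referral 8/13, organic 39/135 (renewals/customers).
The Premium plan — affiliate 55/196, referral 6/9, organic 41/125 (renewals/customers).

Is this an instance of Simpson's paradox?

Affiliate: Plan Y 40/263 = 15.2%, the Premium plan 55/196 = 28.1% → the Premium plan
Referral: Plan Y 8/13 = 61.5%, the Premium plan 6/9 = 66.7% → the Premium plan
Organic: Plan Y 39/135 = 28.9%, the Premium plan 41/125 = 32.8% → the Premium plan
Overall: Plan Y 87/411 = 21.2%, the Premium plan 102/330 = 30.9% → the Premium plan
The Premium plan wins overall and in every signup group — no reversal.

No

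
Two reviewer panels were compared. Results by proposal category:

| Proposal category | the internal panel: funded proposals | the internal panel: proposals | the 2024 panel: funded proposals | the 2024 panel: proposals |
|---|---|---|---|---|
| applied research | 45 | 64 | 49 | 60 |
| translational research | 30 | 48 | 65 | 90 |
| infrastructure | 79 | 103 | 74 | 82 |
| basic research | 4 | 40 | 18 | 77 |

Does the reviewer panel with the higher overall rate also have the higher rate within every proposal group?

Yes

Applied research: the internal panel 45/64 = 70.3%, the 2024 panel 49/60 = 81.7% → the 2024 panel
Translational research: the internal panel 30/48 = 62.5%, the 2024 panel 65/90 = 72.2% → the 2024 panel
Infrastructure: the internal panel 79/103 = 76.7%, the 2024 panel 74/82 = 90.2% → the 2024 panel
Basic research: the internal panel 4/40 = 10.0%, the 2024 panel 18/77 = 23.4% → the 2024 panel
Overall: the internal panel 158/255 = 62.0%, the 2024 panel 206/309 = 66.7% → the 2024 panel
The 2024 panel wins overall and in every proposal group — no reversal.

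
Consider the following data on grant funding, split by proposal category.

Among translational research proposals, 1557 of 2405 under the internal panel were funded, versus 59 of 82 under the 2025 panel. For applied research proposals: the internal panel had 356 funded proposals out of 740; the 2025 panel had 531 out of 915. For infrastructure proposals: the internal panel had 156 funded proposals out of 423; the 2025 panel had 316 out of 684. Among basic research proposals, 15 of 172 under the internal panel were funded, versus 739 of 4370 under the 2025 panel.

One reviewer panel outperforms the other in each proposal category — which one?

Translational research: the internal panel 1557/2405 = 64.7%, the 2025 panel 59/82 = 72.0% → the 2025 panel
Applied research: the internal panel 356/740 = 48.1%, the 2025 panel 531/915 = 58.0% → the 2025 panel
Infrastructure: the internal panel 156/423 = 36.9%, the 2025 panel 316/684 = 46.2% → the 2025 panel
Basic research: the internal panel 15/172 = 8.7%, the 2025 panel 739/4370 = 16.9% → the 2025 panel
The 2025 panel has the higher rate in all 4 groups.

the 2025 panel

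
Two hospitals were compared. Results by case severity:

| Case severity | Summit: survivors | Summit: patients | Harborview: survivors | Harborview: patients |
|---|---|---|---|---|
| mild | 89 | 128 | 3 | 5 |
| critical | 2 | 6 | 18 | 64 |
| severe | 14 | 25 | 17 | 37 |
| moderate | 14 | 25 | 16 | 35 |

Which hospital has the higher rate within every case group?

Summit

Mild: Summit 89/128 = 69.5%, Harborview 3/5 = 60.0% → Summit
Critical: Summit 2/6 = 33.3%, Harborview 18/64 = 28.1% → Summit
Severe: Summit 14/25 = 56.0%, Harborview 17/37 = 45.9% → Summit
Moderate: Summit 14/25 = 56.0%, Harborview 16/35 = 45.7% → Summit
Summit has the higher rate in all 4 groups.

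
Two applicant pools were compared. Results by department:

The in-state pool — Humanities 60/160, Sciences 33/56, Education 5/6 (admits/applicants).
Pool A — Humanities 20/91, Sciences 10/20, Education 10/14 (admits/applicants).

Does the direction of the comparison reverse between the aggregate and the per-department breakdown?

Humanities: the in-state pool 60/160 = 37.5%, Pool A 20/91 = 22.0% → the in-state pool
Sciences: the in-state pool 33/56 = 58.9%, Pool A 10/20 = 50.0% → the in-state pool
Education: the in-state pool 5/6 = 83.3%, Pool A 10/14 = 71.4% → the in-state pool
Overall: the in-state pool 98/222 = 44.1%, Pool A 40/125 = 32.0% → the in-state pool
The in-state pool wins overall and in every department group — no reversal.

No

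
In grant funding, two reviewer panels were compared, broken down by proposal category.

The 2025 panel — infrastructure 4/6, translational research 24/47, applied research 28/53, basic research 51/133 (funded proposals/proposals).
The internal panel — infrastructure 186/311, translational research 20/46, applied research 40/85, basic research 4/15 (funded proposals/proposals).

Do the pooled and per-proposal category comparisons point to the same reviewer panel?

No

Infrastructure: the 2025 panel 4/6 = 66.7%, the internal panel 186/311 = 59.8% → the 2025 panel
Translational research: the 2025 panel 24/47 = 51.1%, the internal panel 20/46 = 43.5% → the 2025 panel
Applied research: the 2025 panel 28/53 = 52.8%, the internal panel 40/85 = 47.1% → the 2025 panel
Basic research: the 2025 panel 51/133 = 38.3%, the internal panel 4/15 = 26.7% → the 2025 panel
Overall: the 2025 panel 107/239 = 44.8%, the internal panel 250/457 = 54.7% → the internal panel
The 2025 panel wins each proposal group but the internal panel wins overall — the comparison reverses. The 2025 panel's proposals skew toward basic research, which has a lower base rate.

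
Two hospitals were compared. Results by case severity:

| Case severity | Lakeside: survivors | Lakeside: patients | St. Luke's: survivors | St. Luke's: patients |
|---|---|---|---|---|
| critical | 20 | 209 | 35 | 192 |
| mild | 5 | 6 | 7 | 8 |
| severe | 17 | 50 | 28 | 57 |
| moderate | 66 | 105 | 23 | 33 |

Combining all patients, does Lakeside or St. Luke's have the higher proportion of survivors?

St. Luke's

Critical: Lakeside 20/209 = 9.6%, St. Luke's 35/192 = 18.2% → St. Luke's
Mild: Lakeside 5/6 = 83.3%, St. Luke's 7/8 = 87.5% → St. Luke's
Severe: Lakeside 17/50 = 34.0%, St. Luke's 28/57 = 49.1% → St. Luke's
Moderate: Lakeside 66/105 = 62.9%, St. Luke's 23/33 = 69.7% → St. Luke's
Overall: Lakeside 108/370 = 29.2%, St. Luke's 93/290 = 32.1% → St. Luke's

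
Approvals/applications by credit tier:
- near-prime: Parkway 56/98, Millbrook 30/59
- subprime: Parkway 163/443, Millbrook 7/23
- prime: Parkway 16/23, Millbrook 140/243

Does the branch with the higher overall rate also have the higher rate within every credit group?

No

Near-prime: Parkway 56/98 = 57.1%, Millbrook 30/59 = 50.8% → Parkway
Subprime: Parkway 163/443 = 36.8%, Millbrook 7/23 = 30.4% → Parkway
Prime: Parkway 16/23 = 69.6%, Millbrook 140/243 = 57.6% → Parkway
Overall: Parkway 235/564 = 41.7%, Millbrook 177/325 = 54.5% → Millbrook
Parkway wins each credit group but Millbrook wins overall — the comparison reverses. Parkway's applications skew toward subprime, which has a lower base rate.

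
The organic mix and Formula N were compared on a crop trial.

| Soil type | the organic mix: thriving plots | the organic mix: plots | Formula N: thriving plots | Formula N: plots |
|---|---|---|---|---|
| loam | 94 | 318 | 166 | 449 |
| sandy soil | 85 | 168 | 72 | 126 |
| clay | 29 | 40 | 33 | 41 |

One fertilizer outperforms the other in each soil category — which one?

Formula N

Loam: the organic mix 94/318 = 29.6%, Formula N 166/449 = 37.0% → Formula N
Sandy soil: the organic mix 85/168 = 50.6%, Formula N 72/126 = 57.1% → Formula N
Clay: the organic mix 29/40 = 72.5%, Formula N 33/41 = 80.5% → Formula N
Formula N has the higher rate in all 3 groups.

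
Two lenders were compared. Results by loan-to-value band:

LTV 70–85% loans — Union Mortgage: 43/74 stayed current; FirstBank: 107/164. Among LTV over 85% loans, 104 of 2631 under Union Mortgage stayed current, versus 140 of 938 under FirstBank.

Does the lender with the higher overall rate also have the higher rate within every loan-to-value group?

Yes

LTV 70–85%: Union Mortgage 43/74 = 58.1%, FirstBank 107/164 = 65.2% → FirstBank
LTV over 85%: Union Mortgage 104/2631 = 4.0%, FirstBank 140/938 = 14.9% → FirstBank
Overall: Union Mortgage 147/2705 = 5.4%, FirstBank 247/1102 = 22.4% → FirstBank
FirstBank wins overall and in every loan-to-value group — no reversal.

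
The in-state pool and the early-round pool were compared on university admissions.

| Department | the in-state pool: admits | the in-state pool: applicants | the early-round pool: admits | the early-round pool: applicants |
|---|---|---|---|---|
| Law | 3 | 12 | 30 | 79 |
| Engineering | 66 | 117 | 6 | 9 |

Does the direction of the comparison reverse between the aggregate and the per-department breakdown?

Law: the in-state pool 3/12 = 25.0%, the early-round pool 30/79 = 38.0% → the early-round pool
Engineering: the in-state pool 66/117 = 56.4%, the early-round pool 6/9 = 66.7% → the early-round pool
Overall: the in-state pool 69/129 = 53.5%, the early-round pool 36/88 = 40.9% → the in-state pool
The early-round pool wins each department group but the in-state pool wins overall — the comparison reverses. The early-round pool's applicants skew toward Law, which has a lower base rate.

Yes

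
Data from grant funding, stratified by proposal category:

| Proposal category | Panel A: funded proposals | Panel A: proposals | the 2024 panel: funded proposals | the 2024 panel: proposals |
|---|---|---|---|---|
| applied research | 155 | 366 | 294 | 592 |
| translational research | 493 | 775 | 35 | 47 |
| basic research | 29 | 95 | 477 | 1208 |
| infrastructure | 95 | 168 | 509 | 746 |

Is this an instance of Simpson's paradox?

Yes

Applied research: Panel A 155/366 = 42.3%, the 2024 panel 294/592 = 49.7% → the 2024 panel
Translational research: Panel A 493/775 = 63.6%, the 2024 panel 35/47 = 74.5% → the 2024 panel
Basic research: Panel A 29/95 = 30.5%, the 2024 panel 477/1208 = 39.5% → the 2024 panel
Infrastructure: Panel A 95/168 = 56.5%, the 2024 panel 509/746 = 68.2% → the 2024 panel
Overall: Panel A 772/1404 = 55.0%, the 2024 panel 1315/2593 = 50.7% → Panel A
The 2024 panel wins each proposal group but Panel A wins overall — the comparison reverses. The 2024 panel's proposals skew toward basic research, which has a lower base rate.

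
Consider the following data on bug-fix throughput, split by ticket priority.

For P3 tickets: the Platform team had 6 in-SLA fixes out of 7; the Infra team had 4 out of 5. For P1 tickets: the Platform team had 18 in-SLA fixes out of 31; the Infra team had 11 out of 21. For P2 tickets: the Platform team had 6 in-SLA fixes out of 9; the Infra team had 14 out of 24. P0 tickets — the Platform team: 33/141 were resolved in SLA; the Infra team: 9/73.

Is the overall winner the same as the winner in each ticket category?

P3: the Platform team 6/7 = 85.7%, the Infra team 4/5 = 80.0% → the Platform team
P1: the Platform team 18/31 = 58.1%, the Infra team 11/21 = 52.4% → the Platform team
P2: the Platform team 6/9 = 66.7%, the Infra team 14/24 = 58.3% → the Platform team
P0: the Platform team 33/141 = 23.4%, the Infra team 9/73 = 12.3% → the Platform team
Overall: the Platform team 63/188 = 33.5%, the Infra team 38/123 = 30.9% → the Platform team
The Platform team wins overall and in every ticket group — no reversal.

Yes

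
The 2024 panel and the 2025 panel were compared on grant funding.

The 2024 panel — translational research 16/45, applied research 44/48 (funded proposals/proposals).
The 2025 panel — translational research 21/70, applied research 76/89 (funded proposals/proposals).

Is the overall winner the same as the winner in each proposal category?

Yes

Translational research: the 2024 panel 16/45 = 35.6%, the 2025 panel 21/70 = 30.0% → the 2024 panel
Applied research: the 2024 panel 44/48 = 91.7%, the 2025 panel 76/89 = 85.4% → the 2024 panel
Overall: the 2024 panel 60/93 = 64.5%, the 2025 panel 97/159 = 61.0% → the 2024 panel
The 2024 panel wins overall and in every proposal group — no reversal.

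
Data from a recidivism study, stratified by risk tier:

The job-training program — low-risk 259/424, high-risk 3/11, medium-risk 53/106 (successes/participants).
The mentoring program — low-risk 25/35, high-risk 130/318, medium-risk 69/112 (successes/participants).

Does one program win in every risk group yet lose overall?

Yes

Low-risk: the job-training program 259/424 = 61.1%, the mentoring program 25/35 = 71.4% → the mentoring program
High-risk: the job-training program 3/11 = 27.3%, the mentoring program 130/318 = 40.9% → the mentoring program
Medium-risk: the job-training program 53/106 = 50.0%, the mentoring program 69/112 = 61.6% → the mentoring program
Overall: the job-training program 315/541 = 58.2%, the mentoring program 224/465 = 48.2% → the job-training program
The mentoring program wins each risk group but the job-training program wins overall — the comparison reverses. The mentoring program's participants skew toward high-risk, which has a lower base rate.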